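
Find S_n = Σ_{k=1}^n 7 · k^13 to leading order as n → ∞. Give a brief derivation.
S_n ~ n^14 / 2

By integral comparison (Euler-Maclaurin), Σ_{k=1}^n 7 · k^13 = 7 · ∫_0^n x^13 dx + O(n^13) = 7 · n^14/14 = n^14 / 2 + O(n^13). (Equivalently, Faulhaber's formula gives the same leading term.)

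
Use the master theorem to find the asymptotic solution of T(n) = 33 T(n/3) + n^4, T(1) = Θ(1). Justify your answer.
T(n) = Θ(n^4)

log_3 33 ≈ 3.183. f(n) = n^4 dominates n^(log_3 33) since 4 > 3.183, and the regularity condition a·f(n/b) = 33·(n/3)^4 = (33/81)·n^4 ≤ c·f(n) holds with c = 33/81 ≈ 0.407 < 1. So this is Case 3: T(n) = Θ(f(n)) = Θ(n^4).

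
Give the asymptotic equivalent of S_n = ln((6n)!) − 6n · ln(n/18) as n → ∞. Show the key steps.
S_n ~ 6n · (ln 108 − 1) + O(ln n)

Stirling: ln((6n)!) = 6n ln(6n) − 6n + O(ln n).
  S_n = 6n ln(6n) − 6n − 6n ln(n/18) + O(ln n)
      = 6n ln(6n) − 6n ln n + 6n ln 18 − 6n + O(ln n)
      = 6n ln 6 + 6n ln 18 − 6n + O(ln n)
      = 6n (ln 108 − 1) + O(ln n).
Numerically ln(108) − 1 ≈ 3.6821.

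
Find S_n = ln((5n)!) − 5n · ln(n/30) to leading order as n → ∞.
S_n ~ 5n · (ln 150 − 1) + O(ln n)

Stirling: ln((5n)!) = 5n ln(5n) − 5n + O(ln n).
  S_n = 5n ln(5n) − 5n − 5n ln(n/30) + O(ln n)
      = 5n ln(5n) − 5n ln n + 5n ln 30 − 5n + O(ln n)
      = 5n ln 5 + 5n ln 30 − 5n + O(ln n)
      = 5n (ln 150 − 1) + O(ln n).
Numerically ln(150) − 1 ≈ 4.0106.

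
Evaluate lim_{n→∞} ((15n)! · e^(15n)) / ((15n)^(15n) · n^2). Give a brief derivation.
lim = 0

Stirling: (15n)! ~ sqrt(2π·15n) · (15n/e)^(15n). Hence
  (15n)! · e^(15n) / (15n)^(15n) ~ sqrt(2π·15n).
Dividing by n^2: sqrt(2π·15n) / n^2 = sqrt(2π·15) · n^((1−4)/2), so the expression behaves like sqrt(2π·15) · n^((1−4)/2) → 0.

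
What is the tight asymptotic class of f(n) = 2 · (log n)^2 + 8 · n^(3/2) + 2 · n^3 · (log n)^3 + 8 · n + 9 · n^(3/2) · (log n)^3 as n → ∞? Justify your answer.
f(n) ∈ Θ(n^3 · (log n)^3)

Compare the terms by growth order. For large n, n^a · (log n)^b dominates n^a' · (log n)^b' iff a > a', or (a = a' and b > b'). Ranking the 5 terms shows the dominant one is 2 · n^3 · (log n)^3. Hence f(n) ∈ Θ(n^3 · (log n)^3).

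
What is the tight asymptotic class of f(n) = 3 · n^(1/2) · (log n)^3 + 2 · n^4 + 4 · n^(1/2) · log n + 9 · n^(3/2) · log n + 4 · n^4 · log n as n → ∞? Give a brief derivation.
f(n) ∈ Θ(n^4 · log n)

Compare the terms by growth order. For large n, n^a · (log n)^b dominates n^a' · (log n)^b' iff a > a', or (a = a' and b > b'). Ranking the 5 terms shows the dominant one is 4 · n^4 · log n. Hence f(n) ∈ Θ(n^4 · log n).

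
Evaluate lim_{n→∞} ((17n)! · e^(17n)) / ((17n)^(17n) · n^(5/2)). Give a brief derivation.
lim = 0

Stirling: (17n)! ~ sqrt(2π·17n) · (17n/e)^(17n). Hence
  (17n)! · e^(17n) / (17n)^(17n) ~ sqrt(2π·17n).
Dividing by n^(5/2): sqrt(2π·17n) / n^(5/2) = sqrt(2π·17) · n^((1−5)/2), so the expression behaves like sqrt(2π·17) · n^((1−5)/2) → 0.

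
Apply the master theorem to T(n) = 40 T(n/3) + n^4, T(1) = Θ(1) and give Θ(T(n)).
T(n) = Θ(n^4)

log_3 40 ≈ 3.358. f(n) = n^4 dominates n^(log_3 40) since 4 > 3.358, and the regularity condition a·f(n/b) = 40·(n/3)^4 = (40/81)·n^4 ≤ c·f(n) holds with c = 40/81 ≈ 0.494 < 1. So this is Case 3: T(n) = Θ(f(n)) = Θ(n^4).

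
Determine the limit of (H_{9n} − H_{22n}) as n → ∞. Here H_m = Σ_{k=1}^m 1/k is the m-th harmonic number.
lim = ln(9/22)

Euler-Maclaurin gives H_m = ln m + γ + 1/(2m) + O(1/m^2). The γ and O(1/m) terms cancel in the difference:
  H_{9n} − H_{22n} = ln(9n) − ln(22n) + O(1/n) = ln(9/22) + O(1/n).
Hence the limit is ln(9/22).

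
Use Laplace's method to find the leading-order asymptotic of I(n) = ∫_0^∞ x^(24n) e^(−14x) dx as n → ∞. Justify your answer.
I(n) ~ (sqrt(2π·24n) / 14) · (24n/(14e))^(24n)

Write the integrand as exp(24n ln x − 14x) and set f(x) = 24n ln x − 14x. Then f'(x) = 24n/x − 14 = 0 at x* = 24n/14, and f''(x*) = −24n/x*^2 = −14^2/(24n). Laplace's method (interior maximum) gives
  I(n) ~ e^(f(x*)) · sqrt(2π / |f''(x*)|)
        = exp(24n ln(24n/14) − 24n) · sqrt(2π · 24n / 14^2)
        = (24n/14)^(24n) e^(−24n) · sqrt(2π·24n) / 14
        = (sqrt(2π·24n) / 14) · (24n/(14e))^(24n).
This matches Γ(24n+1)/14^(24n+1) with Stirling applied to Γ.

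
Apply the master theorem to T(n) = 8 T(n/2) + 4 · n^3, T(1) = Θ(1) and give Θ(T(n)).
T(n) = Θ(n^3 log n)

log_2 8 = 3, and f(n) = 4 · n^3 = Θ(n^(log_2 8)). This is Case 2 of the master theorem: T(n) = Θ(f(n) · log n) = Θ(n^3 log n).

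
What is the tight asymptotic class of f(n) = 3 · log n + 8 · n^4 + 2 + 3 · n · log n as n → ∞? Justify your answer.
f(n) ∈ Θ(n^4)

Compare the terms by growth order. For large n, n^a · (log n)^b dominates n^a' · (log n)^b' iff a > a', or (a = a' and b > b'). Ranking the 4 terms shows the dominant one is 8 · n^4. Hence f(n) ∈ Θ(n^4).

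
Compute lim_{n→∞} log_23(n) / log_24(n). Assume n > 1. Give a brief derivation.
lim = ln(24) / ln(23) = log_23(24)

Change of base: log_23(n) = ln n / ln 23 and log_24(n) = ln n / ln 24. The ratio is (ln n / ln 23) · (ln 24 / ln n) = ln 24 / ln 23, a constant independent of n. So the limit is ln 24 / ln 23 = log_23(24).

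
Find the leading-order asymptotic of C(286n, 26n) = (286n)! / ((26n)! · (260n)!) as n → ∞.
C(286n, 26n) ~ (285311670611/10000000000)^(26n) · sqrt(11/(20π·26n))

Write N = 26n. Apply Stirling to each factorial:
  (11N)! ~ sqrt(2π·11N) · (11N/e)^(11N),
  N! ~ sqrt(2π N) · (N/e)^N,
  (10N)! ~ sqrt(2π·10N) · (10N/e)^(10N).
The exponential factors combine to (11N)^(11N) / (N^N · (10N)^(10N)) = 11^(11N)/10^(10N) = (11^11/10^10)^N = (285311670611/10000000000)^N.
The square-root prefactors combine to sqrt(2π·11N) / (sqrt(2π N)·sqrt(2π·10N)) = sqrt(11 / (2π·10·N)) = sqrt(11/(20π·26n)).
Substituting N = 26n: C(286n, 26n) ~ (285311670611/10000000000)^(26n) · sqrt(11/(20π·26n)).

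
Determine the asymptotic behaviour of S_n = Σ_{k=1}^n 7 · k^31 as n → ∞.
S_n ~ 7 · n^32 / 32

By integral comparison (Euler-Maclaurin), Σ_{k=1}^n 7 · k^31 = 7 · ∫_0^n x^31 dx + O(n^31) = 7 · n^32/32 + O(n^31). (Equivalently, Faulhaber's formula gives the same leading term.)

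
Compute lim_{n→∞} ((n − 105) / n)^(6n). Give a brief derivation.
lim = e^(−630)

Rewrite as (1 − 105/n)^(6n). By the standard limit (1 + x/n)^n → e^x, we have (1 − 105/n)^n → e^(−105), and raising to the 6th power gives e^(−630).
More precisely, ln[(1 − 105/n)^(6n)] = 6n · ln(1 − 105/n) = 6n · (-105/n + O(1/n^2)) = -630 + O(1/n) → -630.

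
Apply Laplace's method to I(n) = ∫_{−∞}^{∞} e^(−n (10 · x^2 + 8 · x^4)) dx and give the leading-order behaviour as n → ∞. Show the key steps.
I(n) ~ sqrt(π/(10n))

φ(x) = 10 · x^2 + 8 · x^4 has its unique global minimum at x* = 0 (since φ'(x) = 20x + 32x^3 = 0 only at x = 0 for real x with both coefficients positive, and φ → ∞ as |x| → ∞). At x* = 0, φ(0) = 0 and φ''(0) = 20. Laplace's method then gives
  I(n) ~ sqrt(2π / (n · φ''(0))) · e^(−n φ(0)) = sqrt(2π / (20n)) = sqrt(π/(10n)).
The 8 · x^4 term contributes only at subleading order (an O(1/n) relative correction).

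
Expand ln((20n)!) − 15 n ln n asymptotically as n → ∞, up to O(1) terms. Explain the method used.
ln((20n)!) − 15 n ln n = 5 n ln n + 20(ln 20 − 1) n + (1/2) ln(2π·20n) + O(1/n)

Stirling: ln((20n)!) = 20n ln(20n) − 20n + (1/2) ln(2π·20n) + O(1/n).
Expand 20n ln(20n) = 20n (ln n + ln 20) = 20n ln n + 20n ln 20.
Subtract 15n ln n: leading term is (20 − 15) n ln n = 5 n ln n. The next term is 20n ln 20 − 20n = 20(ln 20 − 1) n. Then the (1/2) ln(2π·20n) correction.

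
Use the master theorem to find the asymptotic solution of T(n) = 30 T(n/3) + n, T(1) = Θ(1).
T(n) = Θ(n^(log_3 30))

Master theorem: compare f(n) = n to n^(log_3 30) where log_3 30 ≈ 3.096. Since 1 < log_3 30, we have f(n) = O(n^(log_3 30 − ε)) for some ε > 0 — Case 1. Hence T(n) = Θ(n^(log_3 30)).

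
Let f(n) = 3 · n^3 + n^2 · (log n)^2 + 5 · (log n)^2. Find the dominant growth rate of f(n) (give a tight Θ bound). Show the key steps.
f(n) ∈ Θ(n^3)

Compare the terms by growth order. For large n, n^a · (log n)^b dominates n^a' · (log n)^b' iff a > a', or (a = a' and b > b'). Ranking the 3 terms shows the dominant one is 3 · n^3. Hence f(n) ∈ Θ(n^3).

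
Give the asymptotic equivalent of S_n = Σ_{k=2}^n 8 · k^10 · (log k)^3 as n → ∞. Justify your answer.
S_n ~ 8 · n^11 · (log n)^3 / 11

By integral comparison, S_n = ∫_1^n 8 · x^10 · (log x)^3 dx + O(n^10 · (log n)^3). For the integral, the leading term of ∫_1^n x^10 (log x)^3 dx is n^11/11 · (log n)^3 (by repeated integration by parts; each step lowers the log-exponent and produces a relatively O(1/log n) correction). Hence S_n ~ 8 · n^11 · (log n)^3 / 11.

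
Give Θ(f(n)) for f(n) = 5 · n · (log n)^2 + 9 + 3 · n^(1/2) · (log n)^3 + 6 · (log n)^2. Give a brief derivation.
f(n) ∈ Θ(n · (log n)^2)

Compare the terms by growth order. For large n, n^a · (log n)^b dominates n^a' · (log n)^b' iff a > a', or (a = a' and b > b'). Ranking the 4 terms shows the dominant one is 5 · n · (log n)^2. Hence f(n) ∈ Θ(n · (log n)^2).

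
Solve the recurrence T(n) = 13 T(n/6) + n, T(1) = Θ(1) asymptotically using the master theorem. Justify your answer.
T(n) = Θ(n^(log_6 13))

Master theorem: compare f(n) = n to n^(log_6 13) where log_6 13 ≈ 1.432. Since 1 < log_6 13, we have f(n) = O(n^(log_6 13 − ε)) for some ε > 0 — Case 1. Hence T(n) = Θ(n^(log_6 13)).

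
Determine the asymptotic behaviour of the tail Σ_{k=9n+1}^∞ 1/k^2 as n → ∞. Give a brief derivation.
Σ_{k>9n} 1/k^2 ~ 1/(1 · (9n))

Compare to the integral: ∫_{9n}^∞ x^(−2) dx = [−x^(−1)/1]_{9n}^∞ = 1/((2−1)·(9n)). Euler-Maclaurin then gives
  Σ_{k>9n} 1/k^2 = ∫_{9n}^∞ dx/x^2 − 1/(2·(9n)^2) + O(1/(9n)^3).
(Equivalently this is ζ(2) − Σ_{k≤9n} 1/k^2.)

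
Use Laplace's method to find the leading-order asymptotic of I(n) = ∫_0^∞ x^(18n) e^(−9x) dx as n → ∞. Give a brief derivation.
I(n) ~ (sqrt(2π·18n) / 9) · (18n/(9e))^(18n)

Write the integrand as exp(18n ln x − 9x) and set f(x) = 18n ln x − 9x. Then f'(x) = 18n/x − 9 = 0 at x* = 18n/9, and f''(x*) = −18n/x*^2 = −9^2/(18n). Laplace's method (interior maximum) gives
  I(n) ~ e^(f(x*)) · sqrt(2π / |f''(x*)|)
        = exp(18n ln(18n/9) − 18n) · sqrt(2π · 18n / 9^2)
        = (18n/9)^(18n) e^(−18n) · sqrt(2π·18n) / 9
        = (sqrt(2π·18n) / 9) · (18n/(9e))^(18n).
This matches Γ(18n+1)/9^(18n+1) with Stirling applied to Γ.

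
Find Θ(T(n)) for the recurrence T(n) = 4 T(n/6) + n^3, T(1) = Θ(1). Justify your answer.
T(n) = Θ(n^3)

log_6 4 ≈ 0.774. f(n) = n^3 dominates n^(log_6 4) since 3 > 0.774, and the regularity condition a·f(n/b) = 4·(n/6)^3 = (4/216)·n^3 ≤ c·f(n) holds with c = 4/216 ≈ 0.0185 < 1. So this is Case 3: T(n) = Θ(f(n)) = Θ(n^3).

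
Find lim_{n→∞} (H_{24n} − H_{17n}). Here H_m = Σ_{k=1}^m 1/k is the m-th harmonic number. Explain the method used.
lim = ln(24/17)

Euler-Maclaurin gives H_m = ln m + γ + 1/(2m) + O(1/m^2). The γ and O(1/m) terms cancel in the difference:
  H_{24n} − H_{17n} = ln(24n) − ln(17n) + O(1/n) = ln(24/17) + O(1/n).
Hence the limit is ln(24/17).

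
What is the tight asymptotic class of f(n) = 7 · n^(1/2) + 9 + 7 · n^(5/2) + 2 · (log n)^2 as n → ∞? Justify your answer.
f(n) ∈ Θ(n^(5/2))

Compare the terms by growth order. For large n, n^a · (log n)^b dominates n^a' · (log n)^b' iff a > a', or (a = a' and b > b'). Ranking the 4 terms shows the dominant one is 7 · n^(5/2). Hence f(n) ∈ Θ(n^(5/2)).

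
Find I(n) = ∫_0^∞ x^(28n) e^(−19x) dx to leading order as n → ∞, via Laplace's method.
I(n) ~ (sqrt(2π·28n) / 19) · (28n/(19e))^(28n)

Write the integrand as exp(28n ln x − 19x) and set f(x) = 28n ln x − 19x. Then f'(x) = 28n/x − 19 = 0 at x* = 28n/19, and f''(x*) = −28n/x*^2 = −19^2/(28n). Laplace's method (interior maximum) gives
  I(n) ~ e^(f(x*)) · sqrt(2π / |f''(x*)|)
        = exp(28n ln(28n/19) − 28n) · sqrt(2π · 28n / 19^2)
        = (28n/19)^(28n) e^(−28n) · sqrt(2π·28n) / 19
        = (sqrt(2π·28n) / 19) · (28n/(19e))^(28n).
This matches Γ(28n+1)/19^(28n+1) with Stirling applied to Γ.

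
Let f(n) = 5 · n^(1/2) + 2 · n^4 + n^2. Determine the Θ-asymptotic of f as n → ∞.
f(n) ∈ Θ(n^4)

Compare the terms by growth order. For large n, n^a · (log n)^b dominates n^a' · (log n)^b' iff a > a', or (a = a' and b > b'). Ranking the 3 terms shows the dominant one is 2 · n^4. Hence f(n) ∈ Θ(n^4).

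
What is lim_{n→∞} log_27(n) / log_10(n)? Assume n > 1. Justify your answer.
lim = ln(10) / ln(27) = log_27(10)

Change of base: log_27(n) = ln n / ln 27 and log_10(n) = ln n / ln 10. The ratio is (ln n / ln 27) · (ln 10 / ln n) = ln 10 / ln 27, a constant independent of n. So the limit is ln 10 / ln 27 = log_27(10).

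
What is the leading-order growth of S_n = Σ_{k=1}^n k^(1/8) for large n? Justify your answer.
S_n ~ (8/9) · n^(9/8)

Integral comparison: Σ_{k=1}^n k^(1/8) = ∫_0^n x^(1/8) dx + O(n^(1/8)). The integral is n^(1 + 1/8) / (1 + 1/8) = n^((1+8)/8) / ((1+8)/8) = (8/9) · n^(9/8).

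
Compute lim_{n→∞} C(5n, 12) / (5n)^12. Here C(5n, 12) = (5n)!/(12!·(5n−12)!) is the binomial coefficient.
lim = 1/12! = 1/479001600

With N = 5n → ∞: C(N, 12) / N^12 = [N(N−1)…(N−11)] / (12! · N^12) = (1/12!) · 1 · (1 − 1/(5n)) · … · (1 − 11/(5n)). Each factor → 1 as N → ∞, so the limit is 1/12! = 1/479001600.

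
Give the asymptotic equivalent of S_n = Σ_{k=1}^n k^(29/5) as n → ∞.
S_n ~ (5/34) · n^(34/5)

Integral comparison: Σ_{k=1}^n k^(29/5) = ∫_0^n x^(29/5) dx + O(n^(29/5)). The integral is n^(1 + 29/5) / (1 + 29/5) = n^((29+5)/5) / ((29+5)/5) = (5/34) · n^(34/5).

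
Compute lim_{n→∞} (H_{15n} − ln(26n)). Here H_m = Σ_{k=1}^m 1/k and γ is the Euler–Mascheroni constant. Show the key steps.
lim = ln(15/26) + γ

By Euler-Maclaurin, H_m = ln m + γ + O(1/m). So
  H_{15n} − ln(26n) = ln(15n) + γ − ln(26n) + O(1/n)
                       = ln(15/26) + γ + O(1/n).
Hence the limit is ln(15/26) + γ.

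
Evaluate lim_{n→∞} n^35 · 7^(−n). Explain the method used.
lim = 0

Exponentials with base > 1 dominate every fixed polynomial: for any fixed c, n^c / 7^n → 0 as n → ∞ (e.g. by the ratio test, or by writing 7^n = e^(n ln 7) and noting e^(n ln 7) / n^c → ∞). Hence n^35 · 7^(−n) = n^35 / 7^n → 0.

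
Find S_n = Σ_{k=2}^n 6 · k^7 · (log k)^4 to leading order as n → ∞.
S_n ~ 3 · n^8 · (log n)^4 / 4

By integral comparison, S_n = ∫_1^n 6 · x^7 · (log x)^4 dx + O(n^7 · (log n)^4). For the integral, the leading term of ∫_1^n x^7 (log x)^4 dx is n^8/8 · (log n)^4 (by repeated integration by parts; each step lowers the log-exponent and produces a relatively O(1/log n) correction). Hence S_n ~ 3 · n^8 · (log n)^4 / 4.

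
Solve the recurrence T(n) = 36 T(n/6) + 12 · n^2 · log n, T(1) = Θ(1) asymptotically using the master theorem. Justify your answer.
T(n) = Θ(n^2 · (log n)^2)

Here log_6 36 = 2 and f(n) = 12 · n^2 · log n = Θ(n^(log_6 36) · (log n)^1). This is the extended Case 2 of the master theorem (f matches the critical exponent up to log factors), giving T(n) = Θ(n^(log_6 36) · (log n)^(1+1)) = Θ(n^2 · (log n)^2).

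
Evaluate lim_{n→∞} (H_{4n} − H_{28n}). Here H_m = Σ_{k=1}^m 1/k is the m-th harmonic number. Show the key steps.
lim = ln(4/28) = −ln 7

Euler-Maclaurin gives H_m = ln m + γ + 1/(2m) + O(1/m^2). The γ and O(1/m) terms cancel in the difference:
  H_{4n} − H_{28n} = ln(4n) − ln(28n) + O(1/n) = ln(4/28) + O(1/n).
Hence the limit is ln(4/28) = −ln 7.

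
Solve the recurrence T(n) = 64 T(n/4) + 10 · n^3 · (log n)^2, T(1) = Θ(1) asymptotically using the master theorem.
T(n) = Θ(n^3 · (log n)^3)

Here log_4 64 = 3 and f(n) = 10 · n^3 · (log n)^2 = Θ(n^(log_4 64) · (log n)^2). This is the extended Case 2 of the master theorem (f matches the critical exponent up to log factors), giving T(n) = Θ(n^(log_4 64) · (log n)^(2+1)) = Θ(n^3 · (log n)^3).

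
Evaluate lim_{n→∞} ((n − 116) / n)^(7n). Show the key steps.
lim = e^(−812)

Rewrite as (1 − 116/n)^(7n). By the standard limit (1 + x/n)^n → e^x, we have (1 − 116/n)^n → e^(−116), and raising to the 7th power gives e^(−812).
More precisely, ln[(1 − 116/n)^(7n)] = 7n · ln(1 − 116/n) = 7n · (-116/n + O(1/n^2)) = -812 + O(1/n) → -812.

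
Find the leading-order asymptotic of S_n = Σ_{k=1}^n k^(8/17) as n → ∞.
S_n ~ (17/25) · n^(25/17)

Integral comparison: Σ_{k=1}^n k^(8/17) = ∫_0^n x^(8/17) dx + O(n^(8/17)). The integral is n^(1 + 8/17) / (1 + 8/17) = n^((8+17)/17) / ((8+17)/17) = (17/25) · n^(25/17).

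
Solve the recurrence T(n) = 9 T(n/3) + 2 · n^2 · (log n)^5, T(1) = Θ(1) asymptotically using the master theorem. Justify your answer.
T(n) = Θ(n^2 · (log n)^6)

Here log_3 9 = 2 and f(n) = 2 · n^2 · (log n)^5 = Θ(n^(log_3 9) · (log n)^5). This is the extended Case 2 of the master theorem (f matches the critical exponent up to log factors), giving T(n) = Θ(n^(log_3 9) · (log n)^(5+1)) = Θ(n^2 · (log n)^6).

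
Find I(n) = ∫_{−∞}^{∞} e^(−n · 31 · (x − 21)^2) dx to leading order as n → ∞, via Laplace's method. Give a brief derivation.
I(n) = sqrt(π/(31n))

Here φ(x) = 31 · (x − 21)^2 has its unique minimum at x* = 21 with φ(x*) = 0 and φ''(x*) = 62. Laplace's method gives
  I(n) ~ e^(−n φ(x*)) · sqrt(2π / (n · φ''(x*))) = sqrt(2π / (62n)) = sqrt(π/(31n)).
This is exact: substituting u = (x − 21)·sqrt(31n) gives I(n) = (1/sqrt(31n)) ∫_{−∞}^{∞} e^(−u^2) du = sqrt(π/(31n)).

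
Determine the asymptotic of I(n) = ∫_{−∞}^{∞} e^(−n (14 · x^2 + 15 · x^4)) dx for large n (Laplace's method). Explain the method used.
I(n) ~ sqrt(π/(14n))

φ(x) = 14 · x^2 + 15 · x^4 has its unique global minimum at x* = 0 (since φ'(x) = 28x + 60x^3 = 0 only at x = 0 for real x with both coefficients positive, and φ → ∞ as |x| → ∞). At x* = 0, φ(0) = 0 and φ''(0) = 28. Laplace's method then gives
  I(n) ~ sqrt(2π / (n · φ''(0))) · e^(−n φ(0)) = sqrt(2π / (28n)) = sqrt(π/(14n)).
The 15 · x^4 term contributes only at subleading order (an O(1/n) relative correction).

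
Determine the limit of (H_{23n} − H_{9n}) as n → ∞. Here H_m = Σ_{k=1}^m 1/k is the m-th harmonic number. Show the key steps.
lim = ln(23/9)

Euler-Maclaurin gives H_m = ln m + γ + 1/(2m) + O(1/m^2). The γ and O(1/m) terms cancel in the difference:
  H_{23n} − H_{9n} = ln(23n) − ln(9n) + O(1/n) = ln(23/9) + O(1/n).
Hence the limit is ln(23/9).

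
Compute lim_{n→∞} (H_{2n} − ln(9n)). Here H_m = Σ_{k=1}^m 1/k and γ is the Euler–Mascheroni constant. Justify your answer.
lim = ln(2/9) + γ

By Euler-Maclaurin, H_m = ln m + γ + O(1/m). So
  H_{2n} − ln(9n) = ln(2n) + γ − ln(9n) + O(1/n)
                       = ln(2/9) + γ + O(1/n).
Hence the limit is ln(2/9) + γ.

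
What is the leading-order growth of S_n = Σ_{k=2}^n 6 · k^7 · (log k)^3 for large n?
S_n ~ 3 · n^8 · (log n)^3 / 4

By integral comparison, S_n = ∫_1^n 6 · x^7 · (log x)^3 dx + O(n^7 · (log n)^3). For the integral, the leading term of ∫_1^n x^7 (log x)^3 dx is n^8/8 · (log n)^3 (by repeated integration by parts; each step lowers the log-exponent and produces a relatively O(1/log n) correction). Hence S_n ~ 3 · n^8 · (log n)^3 / 4.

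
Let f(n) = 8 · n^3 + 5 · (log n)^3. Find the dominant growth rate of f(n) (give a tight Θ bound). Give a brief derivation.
f(n) ∈ Θ(n^3)

Compare the terms by growth order. For large n, n^a · (log n)^b dominates n^a' · (log n)^b' iff a > a', or (a = a' and b > b'). Ranking the 2 terms shows the dominant one is 8 · n^3. Hence f(n) ∈ Θ(n^3).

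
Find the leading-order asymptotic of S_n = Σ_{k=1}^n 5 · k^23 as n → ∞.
S_n ~ 5 · n^24 / 24

By integral comparison (Euler-Maclaurin), Σ_{k=1}^n 5 · k^23 = 5 · ∫_0^n x^23 dx + O(n^23) = 5 · n^24/24 + O(n^23). (Equivalently, Faulhaber's formula gives the same leading term.)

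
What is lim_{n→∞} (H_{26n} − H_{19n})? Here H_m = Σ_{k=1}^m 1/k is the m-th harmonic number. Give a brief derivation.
lim = ln(26/19)

Euler-Maclaurin gives H_m = ln m + γ + 1/(2m) + O(1/m^2). The γ and O(1/m) terms cancel in the difference:
  H_{26n} − H_{19n} = ln(26n) − ln(19n) + O(1/n) = ln(26/19) + O(1/n).
Hence the limit is ln(26/19).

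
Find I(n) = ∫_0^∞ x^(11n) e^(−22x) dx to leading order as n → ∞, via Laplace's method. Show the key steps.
I(n) ~ (sqrt(2π·11n) / 22) · (11n/(22e))^(11n)

Write the integrand as exp(11n ln x − 22x) and set f(x) = 11n ln x − 22x. Then f'(x) = 11n/x − 22 = 0 at x* = 11n/22, and f''(x*) = −11n/x*^2 = −22^2/(11n). Laplace's method (interior maximum) gives
  I(n) ~ e^(f(x*)) · sqrt(2π / |f''(x*)|)
        = exp(11n ln(11n/22) − 11n) · sqrt(2π · 11n / 22^2)
        = (11n/22)^(11n) e^(−11n) · sqrt(2π·11n) / 22
        = (sqrt(2π·11n) / 22) · (11n/(22e))^(11n).
This matches Γ(11n+1)/22^(11n+1) with Stirling applied to Γ.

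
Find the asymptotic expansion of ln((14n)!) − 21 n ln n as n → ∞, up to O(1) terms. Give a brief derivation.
ln((14n)!) − 21 n ln n = −7 n ln n + 14(ln 14 − 1) n + (1/2) ln(2π·14n) + O(1/n)

Stirling: ln((14n)!) = 14n ln(14n) − 14n + (1/2) ln(2π·14n) + O(1/n).
Expand 14n ln(14n) = 14n (ln n + ln 14) = 14n ln n + 14n ln 14.
Subtract 21n ln n: leading term is (14 − 21) n ln n = −7 n ln n. The next term is 14n ln 14 − 14n = 14(ln 14 − 1) n. Then the (1/2) ln(2π·14n) correction.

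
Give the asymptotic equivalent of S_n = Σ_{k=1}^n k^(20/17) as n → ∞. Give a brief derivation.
S_n ~ (17/37) · n^(37/17)

Integral comparison: Σ_{k=1}^n k^(20/17) = ∫_0^n x^(20/17) dx + O(n^(20/17)). The integral is n^(1 + 20/17) / (1 + 20/17) = n^((20+17)/17) / ((20+17)/17) = (17/37) · n^(37/17).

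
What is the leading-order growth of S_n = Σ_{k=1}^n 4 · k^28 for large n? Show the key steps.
S_n ~ 4 · n^29 / 29

By integral comparison (Euler-Maclaurin), Σ_{k=1}^n 4 · k^28 = 4 · ∫_0^n x^28 dx + O(n^28) = 4 · n^29/29 + O(n^28). (Equivalently, Faulhaber's formula gives the same leading term.)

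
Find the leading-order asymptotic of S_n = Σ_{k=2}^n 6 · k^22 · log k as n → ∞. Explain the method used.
S_n ~ 6 · n^23 log n / 23 − 6 · n^23 / 529

By integral comparison, S_n = ∫_1^n 6 · x^22 · log x dx + O(n^22 · log n). For the integral, ∫ x^22 log x dx = n^23 log n / 23 − n^23/529 (integration by parts). Hence S_n ~ 6 · n^23 log n / 23 − 6 · n^23 / 529.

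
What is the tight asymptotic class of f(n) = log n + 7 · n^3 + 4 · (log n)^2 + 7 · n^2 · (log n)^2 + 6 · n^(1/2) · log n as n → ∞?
f(n) ∈ Θ(n^3)

Compare the terms by growth order. For large n, n^a · (log n)^b dominates n^a' · (log n)^b' iff a > a', or (a = a' and b > b'). Ranking the 5 terms shows the dominant one is 7 · n^3. Hence f(n) ∈ Θ(n^3).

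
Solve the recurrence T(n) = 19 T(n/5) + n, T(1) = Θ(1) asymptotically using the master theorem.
T(n) = Θ(n^(log_5 19))

Master theorem: compare f(n) = n to n^(log_5 19) where log_5 19 ≈ 1.829. Since 1 < log_5 19, we have f(n) = O(n^(log_5 19 − ε)) for some ε > 0 — Case 1. Hence T(n) = Θ(n^(log_5 19)).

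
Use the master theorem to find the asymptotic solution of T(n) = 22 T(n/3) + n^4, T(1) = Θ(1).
T(n) = Θ(n^4)

log_3 22 ≈ 2.814. f(n) = n^4 dominates n^(log_3 22) since 4 > 2.814, and the regularity condition a·f(n/b) = 22·(n/3)^4 = (22/81)·n^4 ≤ c·f(n) holds with c = 22/81 ≈ 0.272 < 1. So this is Case 3: T(n) = Θ(f(n)) = Θ(n^4).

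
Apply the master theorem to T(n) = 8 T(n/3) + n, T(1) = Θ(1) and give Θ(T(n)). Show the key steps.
T(n) = Θ(n^(log_3 8))

Master theorem: compare f(n) = n to n^(log_3 8) where log_3 8 ≈ 1.893. Since 1 < log_3 8, we have f(n) = O(n^(log_3 8 − ε)) for some ε > 0 — Case 1. Hence T(n) = Θ(n^(log_3 8)).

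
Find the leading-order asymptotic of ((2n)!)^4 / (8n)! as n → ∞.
((2n)!)^4/(8n)! ~ ((2π·2n)^(3/2) / 2) · 4^(−4·2n)  →  0

Write N = 2n. Stirling: N! ~ sqrt(2π N)(N/e)^N and (4N)! ~ sqrt(2π·4N)·(4N/e)^(4N).
  (N!)^4/(4N)! ~ (2π N)^(4/2) (N/e)^(4N) / [sqrt(2π·4N) (4N/e)^(4N)]
     = (2π N)^(4/2) / sqrt(2π·4N) · (N/(4N))^(4N)
     = (2π N)^((4−1)/2) / 2 · 4^(−4N).
Since 4^4 > 1, the factor 4^(−4N) decays exponentially, so the ratio → 0. Substituting N = 2n gives the stated form.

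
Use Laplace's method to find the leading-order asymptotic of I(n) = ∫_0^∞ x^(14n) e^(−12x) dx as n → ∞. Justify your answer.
I(n) ~ (sqrt(2π·14n) / 12) · (14n/(12e))^(14n)

Write the integrand as exp(14n ln x − 12x) and set f(x) = 14n ln x − 12x. Then f'(x) = 14n/x − 12 = 0 at x* = 14n/12, and f''(x*) = −14n/x*^2 = −12^2/(14n). Laplace's method (interior maximum) gives
  I(n) ~ e^(f(x*)) · sqrt(2π / |f''(x*)|)
        = exp(14n ln(14n/12) − 14n) · sqrt(2π · 14n / 12^2)
        = (14n/12)^(14n) e^(−14n) · sqrt(2π·14n) / 12
        = (sqrt(2π·14n) / 12) · (14n/(12e))^(14n).
This matches Γ(14n+1)/12^(14n+1) with Stirling applied to Γ.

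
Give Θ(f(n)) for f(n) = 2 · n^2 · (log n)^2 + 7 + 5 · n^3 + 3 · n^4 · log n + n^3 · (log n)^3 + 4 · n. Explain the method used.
f(n) ∈ Θ(n^4 · log n)

Compare the terms by growth order. For large n, n^a · (log n)^b dominates n^a' · (log n)^b' iff a > a', or (a = a' and b > b'). Ranking the 6 terms shows the dominant one is 3 · n^4 · log n. Hence f(n) ∈ Θ(n^4 · log n).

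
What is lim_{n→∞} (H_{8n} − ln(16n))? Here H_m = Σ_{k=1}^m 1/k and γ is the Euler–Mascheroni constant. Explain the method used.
lim = −ln 2 + γ

By Euler-Maclaurin, H_m = ln m + γ + O(1/m). So
  H_{8n} − ln(16n) = ln(8n) + γ − ln(16n) + O(1/n)
                       = ln(8/16) + γ + O(1/n).
Hence the limit is ln(8/16) + γ (= −ln 2).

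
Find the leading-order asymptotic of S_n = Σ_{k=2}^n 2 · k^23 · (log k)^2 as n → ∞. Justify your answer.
S_n ~ n^24 · (log n)^2 / 12

By integral comparison, S_n = ∫_1^n 2 · x^23 · (log x)^2 dx + O(n^23 · (log n)^2). For the integral, the leading term of ∫_1^n x^23 (log x)^2 dx is n^24/24 · (log n)^2 (by repeated integration by parts; each step lowers the log-exponent and produces a relatively O(1/log n) correction). Hence S_n ~ n^24 · (log n)^2 / 12.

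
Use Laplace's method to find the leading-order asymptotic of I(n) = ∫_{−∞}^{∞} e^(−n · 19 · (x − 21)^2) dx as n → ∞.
I(n) = sqrt(π/(19n))

Here φ(x) = 19 · (x − 21)^2 has its unique minimum at x* = 21 with φ(x*) = 0 and φ''(x*) = 38. Laplace's method gives
  I(n) ~ e^(−n φ(x*)) · sqrt(2π / (n · φ''(x*))) = sqrt(2π / (38n)) = sqrt(π/(19n)).
This is exact: substituting u = (x − 21)·sqrt(19n) gives I(n) = (1/sqrt(19n)) ∫_{−∞}^{∞} e^(−u^2) du = sqrt(π/(19n)).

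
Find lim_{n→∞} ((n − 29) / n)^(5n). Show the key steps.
lim = e^(−145)

Rewrite as (1 − 29/n)^(5n). By the standard limit (1 + x/n)^n → e^x, we have (1 − 29/n)^n → e^(−29), and raising to the 5th power gives e^(−145).
More precisely, ln[(1 − 29/n)^(5n)] = 5n · ln(1 − 29/n) = 5n · (-29/n + O(1/n^2)) = -145 + O(1/n) → -145.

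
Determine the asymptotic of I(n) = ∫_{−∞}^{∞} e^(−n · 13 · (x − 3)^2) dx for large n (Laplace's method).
I(n) = sqrt(π/(13n))

Here φ(x) = 13 · (x − 3)^2 has its unique minimum at x* = 3 with φ(x*) = 0 and φ''(x*) = 26. Laplace's method gives
  I(n) ~ e^(−n φ(x*)) · sqrt(2π / (n · φ''(x*))) = sqrt(2π / (26n)) = sqrt(π/(13n)).
This is exact: substituting u = (x − 3)·sqrt(13n) gives I(n) = (1/sqrt(13n)) ∫_{−∞}^{∞} e^(−u^2) du = sqrt(π/(13n)).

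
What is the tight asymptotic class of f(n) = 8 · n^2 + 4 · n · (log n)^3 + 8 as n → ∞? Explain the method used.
f(n) ∈ Θ(n^2)

Compare the terms by growth order. For large n, n^a · (log n)^b dominates n^a' · (log n)^b' iff a > a', or (a = a' and b > b'). Ranking the 3 terms shows the dominant one is 8 · n^2. Hence f(n) ∈ Θ(n^2).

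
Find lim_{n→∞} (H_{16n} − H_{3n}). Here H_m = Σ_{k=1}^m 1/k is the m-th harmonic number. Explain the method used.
lim = ln(16/3)

Euler-Maclaurin gives H_m = ln m + γ + 1/(2m) + O(1/m^2). The γ and O(1/m) terms cancel in the difference:
  H_{16n} − H_{3n} = ln(16n) − ln(3n) + O(1/n) = ln(16/3) + O(1/n).
Hence the limit is ln(16/3).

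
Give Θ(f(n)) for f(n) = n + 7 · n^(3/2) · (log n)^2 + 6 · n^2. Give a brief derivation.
f(n) ∈ Θ(n^2)

Compare the terms by growth order. For large n, n^a · (log n)^b dominates n^a' · (log n)^b' iff a > a', or (a = a' and b > b'). Ranking the 3 terms shows the dominant one is 6 · n^2. Hence f(n) ∈ Θ(n^2).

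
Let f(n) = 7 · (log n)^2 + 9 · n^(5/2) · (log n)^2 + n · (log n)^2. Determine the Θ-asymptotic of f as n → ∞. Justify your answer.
f(n) ∈ Θ(n^(5/2) · (log n)^2)

Compare the terms by growth order. For large n, n^a · (log n)^b dominates n^a' · (log n)^b' iff a > a', or (a = a' and b > b'). Ranking the 3 terms shows the dominant one is 9 · n^(5/2) · (log n)^2. Hence f(n) ∈ Θ(n^(5/2) · (log n)^2).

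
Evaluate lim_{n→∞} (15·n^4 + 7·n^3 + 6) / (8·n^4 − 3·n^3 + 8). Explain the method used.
lim = 15/8

For large n the leading n^4 terms dominate both numerator and denominator. Dividing top and bottom by n^4, every other term tends to 0, leaving 15/8.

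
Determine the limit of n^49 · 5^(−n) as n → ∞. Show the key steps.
lim = 0

Exponentials with base > 1 dominate every fixed polynomial: for any fixed c, n^c / 5^n → 0 as n → ∞ (e.g. by the ratio test, or by writing 5^n = e^(n ln 5) and noting e^(n ln 5) / n^c → ∞). Hence n^49 · 5^(−n) = n^49 / 5^n → 0.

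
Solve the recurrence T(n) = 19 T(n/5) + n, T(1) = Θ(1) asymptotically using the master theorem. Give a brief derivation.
T(n) = Θ(n^(log_5 19))

Master theorem: compare f(n) = n to n^(log_5 19) where log_5 19 ≈ 1.829. Since 1 < log_5 19, we have f(n) = O(n^(log_5 19 − ε)) for some ε > 0 — Case 1. Hence T(n) = Θ(n^(log_5 19)).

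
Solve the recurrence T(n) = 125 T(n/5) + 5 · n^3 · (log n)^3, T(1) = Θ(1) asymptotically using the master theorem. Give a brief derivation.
T(n) = Θ(n^3 · (log n)^4)

Here log_5 125 = 3 and f(n) = 5 · n^3 · (log n)^3 = Θ(n^(log_5 125) · (log n)^3). This is the extended Case 2 of the master theorem (f matches the critical exponent up to log factors), giving T(n) = Θ(n^(log_5 125) · (log n)^(3+1)) = Θ(n^3 · (log n)^4).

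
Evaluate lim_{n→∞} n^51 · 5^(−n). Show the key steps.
lim = 0

Exponentials with base > 1 dominate every fixed polynomial: for any fixed c, n^c / 5^n → 0 as n → ∞ (e.g. by the ratio test, or by writing 5^n = e^(n ln 5) and noting e^(n ln 5) / n^c → ∞). Hence n^51 · 5^(−n) = n^51 / 5^n → 0.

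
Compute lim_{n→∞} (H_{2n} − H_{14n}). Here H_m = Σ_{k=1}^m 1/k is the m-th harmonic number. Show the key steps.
lim = ln(2/14) = −ln 7

Euler-Maclaurin gives H_m = ln m + γ + 1/(2m) + O(1/m^2). The γ and O(1/m) terms cancel in the difference:
  H_{2n} − H_{14n} = ln(2n) − ln(14n) + O(1/n) = ln(2/14) + O(1/n).
Hence the limit is ln(2/14) = −ln 7.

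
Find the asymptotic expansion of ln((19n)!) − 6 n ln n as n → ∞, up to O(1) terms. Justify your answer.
ln((19n)!) − 6 n ln n = 13 n ln n + 19(ln 19 − 1) n + (1/2) ln(2π·19n) + O(1/n)

Stirling: ln((19n)!) = 19n ln(19n) − 19n + (1/2) ln(2π·19n) + O(1/n).
Expand 19n ln(19n) = 19n (ln n + ln 19) = 19n ln n + 19n ln 19.
Subtract 6n ln n: leading term is (19 − 6) n ln n = 13 n ln n. The next term is 19n ln 19 − 19n = 19(ln 19 − 1) n. Then the (1/2) ln(2π·19n) correction.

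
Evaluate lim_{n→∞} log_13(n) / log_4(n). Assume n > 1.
lim = ln(4) / ln(13) = log_13(4)

Change of base: log_13(n) = ln n / ln 13 and log_4(n) = ln n / ln 4. The ratio is (ln n / ln 13) · (ln 4 / ln n) = ln 4 / ln 13, a constant independent of n. So the limit is ln 4 / ln 13 = log_13(4).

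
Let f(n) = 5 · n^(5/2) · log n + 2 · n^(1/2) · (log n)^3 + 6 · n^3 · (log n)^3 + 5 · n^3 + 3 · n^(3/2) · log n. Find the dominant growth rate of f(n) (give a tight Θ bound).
f(n) ∈ Θ(n^3 · (log n)^3)

Compare the terms by growth order. For large n, n^a · (log n)^b dominates n^a' · (log n)^b' iff a > a', or (a = a' and b > b'). Ranking the 5 terms shows the dominant one is 6 · n^3 · (log n)^3. Hence f(n) ∈ Θ(n^3 · (log n)^3).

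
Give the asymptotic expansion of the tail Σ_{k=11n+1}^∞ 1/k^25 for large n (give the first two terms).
Σ_{k>11n} 1/k^25 = 1/(24 · (11n)^24) − 1/(2 · (11n)^25) + O(1/(11n)^26)

Compare to the integral: ∫_{11n}^∞ x^(−25) dx = [−x^(−24)/24]_{11n}^∞ = 1/((25−1)·(11n)^24). The Euler-Maclaurin correction adds −f(11n)/2 = −1/(2·(11n)^25). Euler-Maclaurin then gives
  Σ_{k>11n} 1/k^25 = ∫_{11n}^∞ dx/x^25 − 1/(2·(11n)^25) + O(1/(11n)^26).
(Equivalently this is ζ(25) − Σ_{k≤11n} 1/k^25.)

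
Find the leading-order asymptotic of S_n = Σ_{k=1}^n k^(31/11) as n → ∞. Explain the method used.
S_n ~ (11/42) · n^(42/11)

Integral comparison: Σ_{k=1}^n k^(31/11) = ∫_0^n x^(31/11) dx + O(n^(31/11)). The integral is n^(1 + 31/11) / (1 + 31/11) = n^((31+11)/11) / ((31+11)/11) = (11/42) · n^(42/11).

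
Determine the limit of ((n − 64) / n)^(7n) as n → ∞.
lim = e^(−448)

Rewrite as (1 − 64/n)^(7n). By the standard limit (1 + x/n)^n → e^x, we have (1 − 64/n)^n → e^(−64), and raising to the 7th power gives e^(−448).
More precisely, ln[(1 − 64/n)^(7n)] = 7n · ln(1 − 64/n) = 7n · (-64/n + O(1/n^2)) = -448 + O(1/n) → -448.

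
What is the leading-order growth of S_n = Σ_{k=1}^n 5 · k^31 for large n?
S_n ~ 5 · n^32 / 32

By integral comparison (Euler-Maclaurin), Σ_{k=1}^n 5 · k^31 = 5 · ∫_0^n x^31 dx + O(n^31) = 5 · n^32/32 + O(n^31). (Equivalently, Faulhaber's formula gives the same leading term.)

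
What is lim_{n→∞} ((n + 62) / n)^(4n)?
lim = e^248

Rewrite as (1 + 62/n)^(4n). By the standard limit (1 + x/n)^n → e^x, we have (1 + 62/n)^n → e^62, and raising to the 4th power gives e^248.
More precisely, ln[(1 + 62/n)^(4n)] = 4n · ln(1 + 62/n) = 4n · (62/n + O(1/n^2)) = 248 + O(1/n) → 248.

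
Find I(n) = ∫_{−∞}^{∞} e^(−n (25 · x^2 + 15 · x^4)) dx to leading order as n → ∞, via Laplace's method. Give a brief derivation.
I(n) ~ sqrt(π/(25n))

φ(x) = 25 · x^2 + 15 · x^4 has its unique global minimum at x* = 0 (since φ'(x) = 50x + 60x^3 = 0 only at x = 0 for real x with both coefficients positive, and φ → ∞ as |x| → ∞). At x* = 0, φ(0) = 0 and φ''(0) = 50. Laplace's method then gives
  I(n) ~ sqrt(2π / (n · φ''(0))) · e^(−n φ(0)) = sqrt(2π / (50n)) = sqrt(π/(25n)).
The 15 · x^4 term contributes only at subleading order (an O(1/n) relative correction).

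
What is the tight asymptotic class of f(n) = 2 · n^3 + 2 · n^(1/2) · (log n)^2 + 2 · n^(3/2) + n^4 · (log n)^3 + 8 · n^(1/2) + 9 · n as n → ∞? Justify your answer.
f(n) ∈ Θ(n^4 · (log n)^3)

Compare the terms by growth order. For large n, n^a · (log n)^b dominates n^a' · (log n)^b' iff a > a', or (a = a' and b > b'). Ranking the 6 terms shows the dominant one is n^4 · (log n)^3. Hence f(n) ∈ Θ(n^4 · (log n)^3).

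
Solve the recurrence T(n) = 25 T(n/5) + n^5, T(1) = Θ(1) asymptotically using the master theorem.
T(n) = Θ(n^5)

log_5 25 ≈ 2.000. f(n) = n^5 dominates n^(log_5 25) since 5 > 2.000, and the regularity condition a·f(n/b) = 25·(n/5)^5 = (25/3125)·n^5 ≤ c·f(n) holds with c = 25/3125 ≈ 0.008 < 1. So this is Case 3: T(n) = Θ(f(n)) = Θ(n^5).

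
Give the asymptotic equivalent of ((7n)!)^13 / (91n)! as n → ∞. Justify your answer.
((7n)!)^13/(91n)! ~ ((2π·7n)^(12/2) / sqrt(13)) · 13^(−13·7n)  →  0

Write N = 7n. Stirling: N! ~ sqrt(2π N)(N/e)^N and (13N)! ~ sqrt(2π·13N)·(13N/e)^(13N).
  (N!)^13/(13N)! ~ (2π N)^(13/2) (N/e)^(13N) / [sqrt(2π·13N) (13N/e)^(13N)]
     = (2π N)^(13/2) / sqrt(2π·13N) · (N/(13N))^(13N)
     = (2π N)^((13−1)/2) / sqrt(13) · 13^(−13N).
Since 13^13 > 1, the factor 13^(−13N) decays exponentially, so the ratio → 0. Substituting N = 7n gives the stated form.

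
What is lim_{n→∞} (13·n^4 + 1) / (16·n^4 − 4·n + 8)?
lim = 13/16

For large n the leading n^4 terms dominate both numerator and denominator. Dividing top and bottom by n^4, every other term tends to 0, leaving 13/16.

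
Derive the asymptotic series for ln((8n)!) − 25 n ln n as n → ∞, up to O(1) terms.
ln((8n)!) − 25 n ln n = −17 n ln n + 8(ln 8 − 1) n + (1/2) ln(2π·8n) + O(1/n)

Stirling: ln((8n)!) = 8n ln(8n) − 8n + (1/2) ln(2π·8n) + O(1/n).
Expand 8n ln(8n) = 8n (ln n + ln 8) = 8n ln n + 8n ln 8.
Subtract 25n ln n: leading term is (8 − 25) n ln n = −17 n ln n. The next term is 8n ln 8 − 8n = 8(ln 8 − 1) n. Then the (1/2) ln(2π·8n) correction.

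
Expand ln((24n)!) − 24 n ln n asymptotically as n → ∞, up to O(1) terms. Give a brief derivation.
ln((24n)!) − 24 n ln n = 24(ln 24 − 1) n + (1/2) ln(2π·24n) + O(1/n)

Stirling: ln((24n)!) = 24n ln(24n) − 24n + (1/2) ln(2π·24n) + O(1/n).
Since 24n ln(24n) = 24n ln n + 24n ln 24, subtracting 24n ln n cancels the n ln n term exactly. What remains is 24(ln 24 − 1) n + (1/2) ln(2π·24n) + O(1/n).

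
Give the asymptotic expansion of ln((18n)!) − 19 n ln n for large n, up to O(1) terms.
ln((18n)!) − 19 n ln n = −n ln n + 18(ln 18 − 1) n + (1/2) ln(2π·18n) + O(1/n)

Stirling: ln((18n)!) = 18n ln(18n) − 18n + (1/2) ln(2π·18n) + O(1/n).
Expand 18n ln(18n) = 18n (ln n + ln 18) = 18n ln n + 18n ln 18.
Subtract 19n ln n: leading term is (18 − 19) n ln n = −n ln n. The next term is 18n ln 18 − 18n = 18(ln 18 − 1) n. Then the (1/2) ln(2π·18n) correction.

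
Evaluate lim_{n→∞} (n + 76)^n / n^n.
lim = e^76

Rewrite as (1 + 76/n)^(n). By the standard limit (1 + x/n)^n → e^x, we have (1 + 76/n)^n → e^76, and raising to the 1st power gives e^76.
More precisely, ln[(1 + 76/n)^(n)] = n · ln(1 + 76/n) = n · (76/n + O(1/n^2)) = 76 + O(1/n) → 76.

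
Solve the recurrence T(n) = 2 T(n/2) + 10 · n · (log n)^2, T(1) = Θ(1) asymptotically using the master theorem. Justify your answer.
T(n) = Θ(n · (log n)^3)

Here log_2 2 = 1 and f(n) = 10 · n · (log n)^2 = Θ(n^(log_2 2) · (log n)^2). This is the extended Case 2 of the master theorem (f matches the critical exponent up to log factors), giving T(n) = Θ(n^(log_2 2) · (log n)^(2+1)) = Θ(n · (log n)^3).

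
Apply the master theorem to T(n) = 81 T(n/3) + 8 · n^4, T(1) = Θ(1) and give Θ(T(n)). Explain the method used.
T(n) = Θ(n^4 log n)

log_3 81 = 4, and f(n) = 8 · n^4 = Θ(n^(log_3 81)). This is Case 2 of the master theorem: T(n) = Θ(f(n) · log n) = Θ(n^4 log n).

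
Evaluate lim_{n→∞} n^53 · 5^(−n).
lim = 0

Exponentials with base > 1 dominate every fixed polynomial: for any fixed c, n^c / 5^n → 0 as n → ∞ (e.g. by the ratio test, or by writing 5^n = e^(n ln 5) and noting e^(n ln 5) / n^c → ∞). Hence n^53 · 5^(−n) = n^53 / 5^n → 0.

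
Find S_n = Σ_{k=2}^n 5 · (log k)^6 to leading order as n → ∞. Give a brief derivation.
S_n ~ 5 · n · (log n)^6

By integral comparison, S_n = ∫_1^n 5 · (log x)^6 dx + O((log n)^6). For the integral, the leading term of ∫_1^n (log x)^6 dx is n · (log n)^6 (by repeated integration by parts; each step lowers the log-exponent and produces a relatively O(1/log n) correction). Hence S_n ~ 5 · n · (log n)^6.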